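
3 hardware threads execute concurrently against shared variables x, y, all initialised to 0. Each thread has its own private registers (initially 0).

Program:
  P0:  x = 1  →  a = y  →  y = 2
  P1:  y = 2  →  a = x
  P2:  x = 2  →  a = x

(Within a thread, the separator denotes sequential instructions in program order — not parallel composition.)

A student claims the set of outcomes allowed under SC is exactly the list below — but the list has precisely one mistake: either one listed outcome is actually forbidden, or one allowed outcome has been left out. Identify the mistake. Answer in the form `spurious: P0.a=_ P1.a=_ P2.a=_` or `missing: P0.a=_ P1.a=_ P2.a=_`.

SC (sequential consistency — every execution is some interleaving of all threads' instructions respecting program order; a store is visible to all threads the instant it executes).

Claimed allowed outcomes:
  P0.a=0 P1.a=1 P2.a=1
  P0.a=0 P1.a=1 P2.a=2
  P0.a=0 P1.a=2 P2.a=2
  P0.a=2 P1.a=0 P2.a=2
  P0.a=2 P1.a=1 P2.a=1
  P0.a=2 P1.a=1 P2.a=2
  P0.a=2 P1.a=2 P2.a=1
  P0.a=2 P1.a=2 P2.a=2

outcome vector order: (P0.a,P1.a,P2.a)
SC: 9 outcomes — {011 012 022 201 202 211 212 221 222}
SC∖claimed = {201}

missing: P0.a=2 P1.a=0 P2.a=1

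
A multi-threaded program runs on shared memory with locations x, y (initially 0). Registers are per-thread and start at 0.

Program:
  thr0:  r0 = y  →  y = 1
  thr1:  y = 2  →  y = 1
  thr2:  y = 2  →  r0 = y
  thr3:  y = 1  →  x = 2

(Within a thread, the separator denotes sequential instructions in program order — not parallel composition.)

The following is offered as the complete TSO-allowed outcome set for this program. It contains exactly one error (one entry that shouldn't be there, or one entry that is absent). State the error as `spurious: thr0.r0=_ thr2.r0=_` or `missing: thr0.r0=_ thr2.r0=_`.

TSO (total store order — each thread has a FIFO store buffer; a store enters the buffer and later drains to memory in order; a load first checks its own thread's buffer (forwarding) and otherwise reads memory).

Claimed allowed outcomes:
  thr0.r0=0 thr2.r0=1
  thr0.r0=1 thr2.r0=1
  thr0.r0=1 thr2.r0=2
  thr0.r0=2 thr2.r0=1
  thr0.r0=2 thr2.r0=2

outcome vector order: (thr0.r0,thr2.r0)
under TSO → (0,1), (0,2), (1,1), (1,2), (2,1), (2,2)
TSO∖claimed = {(0,2)}

missing: thr0.r0=0 thr2.r0=2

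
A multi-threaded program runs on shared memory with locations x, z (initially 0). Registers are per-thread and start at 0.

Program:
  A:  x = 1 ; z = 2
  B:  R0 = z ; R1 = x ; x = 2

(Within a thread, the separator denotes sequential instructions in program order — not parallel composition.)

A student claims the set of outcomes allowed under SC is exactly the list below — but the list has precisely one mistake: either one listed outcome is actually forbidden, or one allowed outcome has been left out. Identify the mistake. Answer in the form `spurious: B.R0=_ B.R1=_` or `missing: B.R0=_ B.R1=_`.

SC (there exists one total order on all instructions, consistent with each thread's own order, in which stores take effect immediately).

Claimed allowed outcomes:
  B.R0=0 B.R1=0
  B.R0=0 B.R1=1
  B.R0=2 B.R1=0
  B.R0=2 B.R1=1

outcome vector order: (B.R0,B.R1)
[SC] allowed = {(0,0), (0,1), (2,1)}
claimed∖SC = {(2,0)}

spurious: B.R0=2 B.R1=0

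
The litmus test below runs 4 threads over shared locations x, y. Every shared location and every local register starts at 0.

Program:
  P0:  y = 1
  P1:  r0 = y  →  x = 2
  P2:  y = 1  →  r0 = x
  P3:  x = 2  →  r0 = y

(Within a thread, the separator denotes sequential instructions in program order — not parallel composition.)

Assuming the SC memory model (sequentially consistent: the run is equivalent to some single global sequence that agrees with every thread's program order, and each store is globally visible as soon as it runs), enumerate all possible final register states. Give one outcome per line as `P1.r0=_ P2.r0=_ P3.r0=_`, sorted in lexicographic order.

outcome vector order: (P1.r0,P2.r0,P3.r0)
|SC outcomes| = 6

P1.r0=0 P2.r0=0 P3.r0=1
P1.r0=0 P2.r0=2 P3.r0=0
P1.r0=0 P2.r0=2 P3.r0=1
P1.r0=1 P2.r0=0 P3.r0=1
P1.r0=1 P2.r0=2 P3.r0=0
P1.r0=1 P2.r0=2 P3.r0=1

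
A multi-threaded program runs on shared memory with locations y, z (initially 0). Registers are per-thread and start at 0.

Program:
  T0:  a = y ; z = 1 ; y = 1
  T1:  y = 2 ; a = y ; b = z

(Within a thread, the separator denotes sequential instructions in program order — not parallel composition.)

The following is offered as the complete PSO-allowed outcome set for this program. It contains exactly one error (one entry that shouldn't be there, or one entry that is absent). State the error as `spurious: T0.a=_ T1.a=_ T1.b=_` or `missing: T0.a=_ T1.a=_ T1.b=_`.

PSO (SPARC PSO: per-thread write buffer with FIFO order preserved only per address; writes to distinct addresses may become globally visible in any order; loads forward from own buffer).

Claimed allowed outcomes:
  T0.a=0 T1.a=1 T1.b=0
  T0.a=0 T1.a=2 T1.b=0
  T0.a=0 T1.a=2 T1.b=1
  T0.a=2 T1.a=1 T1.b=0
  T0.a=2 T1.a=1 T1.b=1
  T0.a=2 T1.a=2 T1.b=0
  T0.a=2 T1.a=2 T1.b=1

outcome vector order: (T0.a,T1.a,T1.b)
[PSO] allowed = {(0,1,0), (0,1,1), (0,2,0), (0,2,1), (2,1,0), (2,1,1), (2,2,0), (2,2,1)}
PSO∖claimed = {(0,1,1)}

missing: T0.a=0 T1.a=1 T1.b=1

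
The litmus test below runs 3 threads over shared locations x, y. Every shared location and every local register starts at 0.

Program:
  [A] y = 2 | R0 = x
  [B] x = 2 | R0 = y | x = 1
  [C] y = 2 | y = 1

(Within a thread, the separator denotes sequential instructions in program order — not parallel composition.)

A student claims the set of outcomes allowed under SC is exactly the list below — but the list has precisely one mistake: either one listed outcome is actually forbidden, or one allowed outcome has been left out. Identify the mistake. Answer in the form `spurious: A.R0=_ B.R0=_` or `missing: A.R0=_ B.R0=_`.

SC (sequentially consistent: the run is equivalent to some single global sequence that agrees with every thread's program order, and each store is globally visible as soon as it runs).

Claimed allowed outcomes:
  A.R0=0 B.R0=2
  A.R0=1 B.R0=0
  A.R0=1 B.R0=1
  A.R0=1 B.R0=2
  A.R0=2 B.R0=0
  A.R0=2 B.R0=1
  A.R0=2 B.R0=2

missing: A.R0=0 B.R0=1

outcome vector order: (A.R0,B.R0)
SC: 8 outcomes — {0/1, 0/2, 1/0, 1/1, 1/2, 2/0, 2/1, 2/2}
SC∖claimed = {0/1}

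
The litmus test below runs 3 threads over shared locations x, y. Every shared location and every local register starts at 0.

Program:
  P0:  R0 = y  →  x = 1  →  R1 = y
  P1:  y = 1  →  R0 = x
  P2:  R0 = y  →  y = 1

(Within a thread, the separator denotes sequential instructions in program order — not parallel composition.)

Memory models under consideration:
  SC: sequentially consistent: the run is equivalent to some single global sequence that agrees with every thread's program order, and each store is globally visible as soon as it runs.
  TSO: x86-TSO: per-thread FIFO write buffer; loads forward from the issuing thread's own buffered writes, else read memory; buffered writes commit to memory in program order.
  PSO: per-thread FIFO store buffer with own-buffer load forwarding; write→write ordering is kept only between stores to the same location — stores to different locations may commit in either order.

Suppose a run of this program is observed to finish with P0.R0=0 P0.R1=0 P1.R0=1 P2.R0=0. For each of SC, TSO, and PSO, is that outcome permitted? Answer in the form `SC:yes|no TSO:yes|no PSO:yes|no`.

SC:yes TSO:yes PSO:yes

outcome vector order: (P0.R0,P0.R1,P1.R0,P2.R0)
[SC] allowed = {0/0/1/0 0/0/1/1 0/1/0/0 0/1/0/1 0/1/1/0 0/1/1/1 1/1/0/0 1/1/0/1 1/1/1/0 1/1/1/1}
[TSO] allowed = {0/0/0/0 0/0/0/1 0/0/1/0 0/0/1/1 0/1/0/0 0/1/0/1 0/1/1/0 0/1/1/1 1/1/0/0 1/1/0/1 1/1/1/0 1/1/1/1}
[PSO] allowed = {0/0/0/0 0/0/0/1 0/0/1/0 0/0/1/1 0/1/0/0 0/1/0/1 0/1/1/0 0/1/1/1 1/1/0/0 1/1/0/1 1/1/1/0 1/1/1/1}
target 0/0/1/0 ∈ {SC,TSO,PSO}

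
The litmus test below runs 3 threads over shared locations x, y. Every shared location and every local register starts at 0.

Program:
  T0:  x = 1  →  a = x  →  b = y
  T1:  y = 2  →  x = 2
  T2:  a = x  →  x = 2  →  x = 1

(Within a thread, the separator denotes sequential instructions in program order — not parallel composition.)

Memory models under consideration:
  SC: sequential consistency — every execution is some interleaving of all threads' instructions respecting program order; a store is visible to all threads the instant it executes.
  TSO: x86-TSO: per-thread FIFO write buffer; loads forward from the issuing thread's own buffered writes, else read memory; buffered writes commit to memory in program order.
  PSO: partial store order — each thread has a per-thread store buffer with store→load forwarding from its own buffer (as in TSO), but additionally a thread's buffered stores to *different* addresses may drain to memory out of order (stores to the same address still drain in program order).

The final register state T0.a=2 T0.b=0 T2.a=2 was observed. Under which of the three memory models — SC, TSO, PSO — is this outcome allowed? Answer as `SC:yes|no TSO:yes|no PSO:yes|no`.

outcome vector order: (T0.a,T0.b,T2.a)
[SC] allowed = {(1,0,0); (1,0,1); (1,0,2); (1,2,0); (1,2,1); (1,2,2); (2,0,0); (2,0,1); (2,2,0); (2,2,1); (2,2,2)}
[TSO] allowed = {(1,0,0); (1,0,1); (1,0,2); (1,2,0); (1,2,1); (1,2,2); (2,0,0); (2,0,1); (2,2,0); (2,2,1); (2,2,2)}
[PSO] allowed = {(1,0,0); (1,0,1); (1,0,2); (1,2,0); (1,2,1); (1,2,2); (2,0,0); (2,0,1); (2,0,2); (2,2,0); (2,2,1); (2,2,2)}
target (2,0,2) ∈ {PSO}

SC:no TSO:no PSO:yes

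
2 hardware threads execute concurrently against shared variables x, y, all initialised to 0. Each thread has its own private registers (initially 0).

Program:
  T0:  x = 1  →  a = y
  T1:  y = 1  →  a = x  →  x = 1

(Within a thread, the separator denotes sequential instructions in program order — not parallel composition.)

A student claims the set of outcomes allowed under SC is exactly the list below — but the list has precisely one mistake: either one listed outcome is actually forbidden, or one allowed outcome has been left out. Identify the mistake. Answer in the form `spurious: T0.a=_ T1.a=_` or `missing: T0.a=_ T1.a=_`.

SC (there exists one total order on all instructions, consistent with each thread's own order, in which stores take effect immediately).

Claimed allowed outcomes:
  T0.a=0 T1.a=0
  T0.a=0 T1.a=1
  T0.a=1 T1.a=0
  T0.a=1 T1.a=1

outcome vector order: (T0.a,T1.a)
SC: 3 outcomes — {(0,1) (1,0) (1,1)}
claimed∖SC = {(0,0)}

spurious: T0.a=0 T1.a=0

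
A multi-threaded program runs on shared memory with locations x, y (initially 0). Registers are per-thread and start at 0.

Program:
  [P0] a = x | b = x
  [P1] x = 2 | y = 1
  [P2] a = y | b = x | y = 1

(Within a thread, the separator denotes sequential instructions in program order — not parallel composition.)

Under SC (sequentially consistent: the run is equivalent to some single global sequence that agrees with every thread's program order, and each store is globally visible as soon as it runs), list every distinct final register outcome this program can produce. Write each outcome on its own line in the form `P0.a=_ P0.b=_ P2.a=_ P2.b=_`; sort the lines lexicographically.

P0.a=0 P0.b=0 P2.a=0 P2.b=0
P0.a=0 P0.b=0 P2.a=0 P2.b=2
P0.a=0 P0.b=0 P2.a=1 P2.b=2
P0.a=0 P0.b=2 P2.a=0 P2.b=0
P0.a=0 P0.b=2 P2.a=0 P2.b=2
P0.a=0 P0.b=2 P2.a=1 P2.b=2
P0.a=2 P0.b=2 P2.a=0 P2.b=0
P0.a=2 P0.b=2 P2.a=0 P2.b=2
P0.a=2 P0.b=2 P2.a=1 P2.b=2

outcome vector order: (P0.a,P0.b,P2.a,P2.b)
|SC outcomes| = 9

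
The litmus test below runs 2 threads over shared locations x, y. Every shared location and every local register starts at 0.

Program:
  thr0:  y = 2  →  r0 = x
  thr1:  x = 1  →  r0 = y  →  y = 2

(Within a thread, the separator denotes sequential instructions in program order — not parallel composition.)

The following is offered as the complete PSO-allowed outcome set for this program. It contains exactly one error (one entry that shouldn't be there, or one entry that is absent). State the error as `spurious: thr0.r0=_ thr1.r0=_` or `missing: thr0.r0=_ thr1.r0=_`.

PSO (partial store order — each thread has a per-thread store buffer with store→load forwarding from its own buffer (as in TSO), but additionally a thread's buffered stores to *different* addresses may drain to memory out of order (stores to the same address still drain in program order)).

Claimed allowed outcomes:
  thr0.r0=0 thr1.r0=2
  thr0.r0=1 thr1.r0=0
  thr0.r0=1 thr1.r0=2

outcome vector order: (thr0.r0,thr1.r0)
under PSO → 0/0 0/2 1/0 1/2
PSO∖claimed = {0/0}

missing: thr0.r0=0 thr1.r0=0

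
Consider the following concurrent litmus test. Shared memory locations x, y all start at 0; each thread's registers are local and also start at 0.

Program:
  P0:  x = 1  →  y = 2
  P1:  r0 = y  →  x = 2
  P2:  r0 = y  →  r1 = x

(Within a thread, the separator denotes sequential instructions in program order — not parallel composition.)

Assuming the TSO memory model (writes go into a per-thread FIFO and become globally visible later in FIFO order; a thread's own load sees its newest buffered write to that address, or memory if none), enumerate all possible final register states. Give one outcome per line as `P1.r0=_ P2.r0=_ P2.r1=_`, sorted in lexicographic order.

P1.r0=0 P2.r0=0 P2.r1=0
P1.r0=0 P2.r0=0 P2.r1=1
P1.r0=0 P2.r0=0 P2.r1=2
P1.r0=0 P2.r0=2 P2.r1=1
P1.r0=0 P2.r0=2 P2.r1=2
P1.r0=2 P2.r0=0 P2.r1=0
P1.r0=2 P2.r0=0 P2.r1=1
P1.r0=2 P2.r0=0 P2.r1=2
P1.r0=2 P2.r0=2 P2.r1=1
P1.r0=2 P2.r0=2 P2.r1=2

outcome vector order: (P1.r0,P2.r0,P2.r1)
|TSO outcomes| = 10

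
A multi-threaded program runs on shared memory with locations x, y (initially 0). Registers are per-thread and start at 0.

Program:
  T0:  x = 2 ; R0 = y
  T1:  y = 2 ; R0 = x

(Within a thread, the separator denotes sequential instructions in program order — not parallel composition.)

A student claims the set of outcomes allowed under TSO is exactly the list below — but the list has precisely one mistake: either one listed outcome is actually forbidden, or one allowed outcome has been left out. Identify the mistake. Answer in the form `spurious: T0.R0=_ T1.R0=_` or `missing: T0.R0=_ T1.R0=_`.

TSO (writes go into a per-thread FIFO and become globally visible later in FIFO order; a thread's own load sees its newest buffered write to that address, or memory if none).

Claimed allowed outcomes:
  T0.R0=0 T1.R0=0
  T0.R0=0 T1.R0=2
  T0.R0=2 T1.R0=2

missing: T0.R0=2 T1.R0=0

outcome vector order: (T0.R0,T1.R0)
TSO: 4 outcomes — {<0 0> <0 2> <2 0> <2 2>}
TSO∖claimed = {<2 0>}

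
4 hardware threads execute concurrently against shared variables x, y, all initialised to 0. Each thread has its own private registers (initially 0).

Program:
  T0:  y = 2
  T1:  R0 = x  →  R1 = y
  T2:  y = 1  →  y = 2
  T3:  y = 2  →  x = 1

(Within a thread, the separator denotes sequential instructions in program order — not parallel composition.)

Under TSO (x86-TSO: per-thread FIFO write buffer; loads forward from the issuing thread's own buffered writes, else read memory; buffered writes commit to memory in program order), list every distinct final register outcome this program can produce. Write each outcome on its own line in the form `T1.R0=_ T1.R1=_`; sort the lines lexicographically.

outcome vector order: (T1.R0,T1.R1)
|TSO outcomes| = 5

T1.R0=0 T1.R1=0
T1.R0=0 T1.R1=1
T1.R0=0 T1.R1=2
T1.R0=1 T1.R1=1
T1.R0=1 T1.R1=2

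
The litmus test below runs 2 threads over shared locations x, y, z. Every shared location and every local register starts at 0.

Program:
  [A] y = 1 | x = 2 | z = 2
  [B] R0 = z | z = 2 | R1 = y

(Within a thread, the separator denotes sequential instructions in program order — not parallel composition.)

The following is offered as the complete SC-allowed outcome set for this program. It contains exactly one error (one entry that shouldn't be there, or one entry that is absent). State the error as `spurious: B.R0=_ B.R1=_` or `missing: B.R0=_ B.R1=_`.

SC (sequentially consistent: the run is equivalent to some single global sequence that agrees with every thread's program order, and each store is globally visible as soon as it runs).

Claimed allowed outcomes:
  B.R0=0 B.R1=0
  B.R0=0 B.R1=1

outcome vector order: (B.R0,B.R1)
SC (3): (0,0); (0,1); (2,1)
SC∖claimed = {(2,1)}

missing: B.R0=2 B.R1=1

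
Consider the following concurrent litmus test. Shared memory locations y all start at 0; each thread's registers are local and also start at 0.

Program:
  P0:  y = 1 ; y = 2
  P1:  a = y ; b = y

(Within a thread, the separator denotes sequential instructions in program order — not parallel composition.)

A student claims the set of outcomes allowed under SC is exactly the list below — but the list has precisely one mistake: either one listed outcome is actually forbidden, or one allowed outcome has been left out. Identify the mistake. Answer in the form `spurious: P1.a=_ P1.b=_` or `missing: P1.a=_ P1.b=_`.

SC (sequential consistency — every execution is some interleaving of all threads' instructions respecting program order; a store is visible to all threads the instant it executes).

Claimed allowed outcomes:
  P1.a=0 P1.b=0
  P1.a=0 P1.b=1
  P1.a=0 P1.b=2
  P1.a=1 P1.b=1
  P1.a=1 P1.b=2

missing: P1.a=2 P1.b=2

outcome vector order: (P1.a,P1.b)
[SC] allowed = {00, 01, 02, 11, 12, 22}
SC∖claimed = {22}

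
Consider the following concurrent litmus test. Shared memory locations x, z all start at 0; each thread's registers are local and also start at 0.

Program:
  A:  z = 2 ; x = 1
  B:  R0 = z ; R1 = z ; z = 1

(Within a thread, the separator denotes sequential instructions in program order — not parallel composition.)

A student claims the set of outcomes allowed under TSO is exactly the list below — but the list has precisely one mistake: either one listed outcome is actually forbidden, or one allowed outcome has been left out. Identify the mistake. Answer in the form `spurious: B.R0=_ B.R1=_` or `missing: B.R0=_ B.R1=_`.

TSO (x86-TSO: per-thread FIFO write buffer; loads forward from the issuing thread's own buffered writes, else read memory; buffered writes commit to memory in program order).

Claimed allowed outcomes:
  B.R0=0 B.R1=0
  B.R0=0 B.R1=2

outcome vector order: (B.R0,B.R1)
TSO: 3 outcomes — {00; 02; 22}
TSO∖claimed = {22}

missing: B.R0=2 B.R1=2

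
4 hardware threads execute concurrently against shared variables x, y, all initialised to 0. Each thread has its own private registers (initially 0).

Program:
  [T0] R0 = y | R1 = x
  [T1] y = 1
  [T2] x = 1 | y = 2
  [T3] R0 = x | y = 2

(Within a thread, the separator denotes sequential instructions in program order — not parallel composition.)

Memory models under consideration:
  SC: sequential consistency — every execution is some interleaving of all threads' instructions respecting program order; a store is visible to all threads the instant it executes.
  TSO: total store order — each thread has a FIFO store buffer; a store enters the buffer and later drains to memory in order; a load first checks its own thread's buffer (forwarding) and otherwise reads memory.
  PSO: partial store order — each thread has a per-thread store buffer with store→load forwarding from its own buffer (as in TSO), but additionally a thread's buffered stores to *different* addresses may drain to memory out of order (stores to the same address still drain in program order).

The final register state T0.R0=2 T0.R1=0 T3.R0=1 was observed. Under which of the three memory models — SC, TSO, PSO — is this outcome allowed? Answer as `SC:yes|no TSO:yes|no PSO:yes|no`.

SC:no TSO:no PSO:yes

outcome vector order: (T0.R0,T0.R1,T3.R0)
under SC → <0 0 0>; <0 0 1>; <0 1 0>; <0 1 1>; <1 0 0>; <1 0 1>; <1 1 0>; <1 1 1>; <2 0 0>; <2 1 0>; <2 1 1>
under TSO → <0 0 0>; <0 0 1>; <0 1 0>; <0 1 1>; <1 0 0>; <1 0 1>; <1 1 0>; <1 1 1>; <2 0 0>; <2 1 0>; <2 1 1>
under PSO → <0 0 0>; <0 0 1>; <0 1 0>; <0 1 1>; <1 0 0>; <1 0 1>; <1 1 0>; <1 1 1>; <2 0 0>; <2 0 1>; <2 1 0>; <2 1 1>
target <2 0 1> ∈ {PSO}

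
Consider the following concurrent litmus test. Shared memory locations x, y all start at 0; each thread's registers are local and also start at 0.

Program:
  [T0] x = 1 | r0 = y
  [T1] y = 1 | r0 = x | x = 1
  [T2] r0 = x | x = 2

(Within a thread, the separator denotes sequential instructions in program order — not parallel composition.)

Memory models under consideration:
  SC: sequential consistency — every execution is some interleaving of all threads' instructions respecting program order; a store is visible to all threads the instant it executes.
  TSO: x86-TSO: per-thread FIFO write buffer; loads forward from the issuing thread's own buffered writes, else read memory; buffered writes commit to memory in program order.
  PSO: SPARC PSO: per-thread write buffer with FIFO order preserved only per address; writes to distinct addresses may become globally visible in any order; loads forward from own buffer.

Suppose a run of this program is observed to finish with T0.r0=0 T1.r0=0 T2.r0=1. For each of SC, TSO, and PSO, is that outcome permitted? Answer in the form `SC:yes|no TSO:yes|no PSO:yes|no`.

SC:no TSO:yes PSO:yes

outcome vector order: (T0.r0,T1.r0,T2.r0)
SC (10): (0,1,0), (0,1,1), (0,2,0), (0,2,1), (1,0,0), (1,0,1), (1,1,0), (1,1,1), (1,2,0), (1,2,1)
TSO (12): (0,0,0), (0,0,1), (0,1,0), (0,1,1), (0,2,0), (0,2,1), (1,0,0), (1,0,1), (1,1,0), (1,1,1), (1,2,0), (1,2,1)
PSO (12): (0,0,0), (0,0,1), (0,1,0), (0,1,1), (0,2,0), (0,2,1), (1,0,0), (1,0,1), (1,1,0), (1,1,1), (1,2,0), (1,2,1)
target (0,0,1) ∈ {TSO,PSO}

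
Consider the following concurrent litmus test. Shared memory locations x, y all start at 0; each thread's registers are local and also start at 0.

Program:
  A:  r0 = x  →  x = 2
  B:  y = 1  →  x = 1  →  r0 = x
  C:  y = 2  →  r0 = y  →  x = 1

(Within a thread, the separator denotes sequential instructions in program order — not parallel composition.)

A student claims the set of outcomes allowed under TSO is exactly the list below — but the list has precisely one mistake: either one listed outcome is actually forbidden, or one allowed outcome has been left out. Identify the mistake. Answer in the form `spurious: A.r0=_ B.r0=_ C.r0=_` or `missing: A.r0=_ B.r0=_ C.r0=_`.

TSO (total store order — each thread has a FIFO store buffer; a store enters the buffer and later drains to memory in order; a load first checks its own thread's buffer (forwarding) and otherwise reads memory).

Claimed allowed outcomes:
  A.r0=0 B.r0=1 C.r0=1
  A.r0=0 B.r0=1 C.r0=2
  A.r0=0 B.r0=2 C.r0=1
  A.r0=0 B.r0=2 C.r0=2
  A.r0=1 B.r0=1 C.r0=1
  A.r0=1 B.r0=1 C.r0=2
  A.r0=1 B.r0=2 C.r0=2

missing: A.r0=1 B.r0=2 C.r0=1

outcome vector order: (A.r0,B.r0,C.r0)
TSO (8): 011 012 021 022 111 112 121 122
TSO∖claimed = {121}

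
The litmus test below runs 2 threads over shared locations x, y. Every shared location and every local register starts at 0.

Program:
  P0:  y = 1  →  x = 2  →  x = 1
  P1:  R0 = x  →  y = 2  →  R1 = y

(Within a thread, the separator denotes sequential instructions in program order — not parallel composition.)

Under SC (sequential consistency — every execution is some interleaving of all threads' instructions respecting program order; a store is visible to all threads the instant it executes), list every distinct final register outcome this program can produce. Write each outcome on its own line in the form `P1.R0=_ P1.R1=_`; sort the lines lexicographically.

P1.R0=0 P1.R1=1
P1.R0=0 P1.R1=2
P1.R0=1 P1.R1=2
P1.R0=2 P1.R1=2

outcome vector order: (P1.R0,P1.R1)
|SC outcomes| = 4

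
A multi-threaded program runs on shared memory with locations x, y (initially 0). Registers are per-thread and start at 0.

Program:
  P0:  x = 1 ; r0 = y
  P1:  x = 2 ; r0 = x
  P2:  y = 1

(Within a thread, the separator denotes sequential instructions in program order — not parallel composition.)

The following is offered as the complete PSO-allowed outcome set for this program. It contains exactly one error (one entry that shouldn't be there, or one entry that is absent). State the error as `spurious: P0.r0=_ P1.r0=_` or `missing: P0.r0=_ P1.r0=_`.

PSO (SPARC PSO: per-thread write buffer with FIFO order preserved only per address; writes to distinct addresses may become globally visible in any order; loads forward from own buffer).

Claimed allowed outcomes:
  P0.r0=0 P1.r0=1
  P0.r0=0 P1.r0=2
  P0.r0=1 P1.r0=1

outcome vector order: (P0.r0,P1.r0)
[PSO] allowed = {0/1; 0/2; 1/1; 1/2}
PSO∖claimed = {1/2}

missing: P0.r0=1 P1.r0=2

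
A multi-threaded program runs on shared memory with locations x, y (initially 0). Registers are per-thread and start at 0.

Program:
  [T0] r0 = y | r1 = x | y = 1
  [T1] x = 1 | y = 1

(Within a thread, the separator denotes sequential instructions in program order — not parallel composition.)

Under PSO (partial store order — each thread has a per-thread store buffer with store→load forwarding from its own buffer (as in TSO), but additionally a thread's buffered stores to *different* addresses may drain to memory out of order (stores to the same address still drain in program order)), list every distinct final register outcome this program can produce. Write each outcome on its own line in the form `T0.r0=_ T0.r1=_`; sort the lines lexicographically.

outcome vector order: (T0.r0,T0.r1)
|PSO outcomes| = 4

T0.r0=0 T0.r1=0
T0.r0=0 T0.r1=1
T0.r0=1 T0.r1=0
T0.r0=1 T0.r1=1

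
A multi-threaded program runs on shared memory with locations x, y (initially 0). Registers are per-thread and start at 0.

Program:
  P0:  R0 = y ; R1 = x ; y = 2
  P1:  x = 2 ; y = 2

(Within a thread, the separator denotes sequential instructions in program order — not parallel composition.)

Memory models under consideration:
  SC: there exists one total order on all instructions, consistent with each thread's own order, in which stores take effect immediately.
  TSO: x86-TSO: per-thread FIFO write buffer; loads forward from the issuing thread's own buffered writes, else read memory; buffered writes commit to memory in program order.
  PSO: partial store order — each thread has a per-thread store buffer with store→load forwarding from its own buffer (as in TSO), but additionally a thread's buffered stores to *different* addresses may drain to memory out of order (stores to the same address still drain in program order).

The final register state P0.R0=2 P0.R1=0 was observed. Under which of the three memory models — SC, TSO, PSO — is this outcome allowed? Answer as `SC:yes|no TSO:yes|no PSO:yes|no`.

outcome vector order: (P0.R0,P0.R1)
under SC → (0,0) (0,2) (2,2)
under TSO → (0,0) (0,2) (2,2)
under PSO → (0,0) (0,2) (2,0) (2,2)
target (2,0) ∈ {PSO}

SC:no TSO:no PSO:yes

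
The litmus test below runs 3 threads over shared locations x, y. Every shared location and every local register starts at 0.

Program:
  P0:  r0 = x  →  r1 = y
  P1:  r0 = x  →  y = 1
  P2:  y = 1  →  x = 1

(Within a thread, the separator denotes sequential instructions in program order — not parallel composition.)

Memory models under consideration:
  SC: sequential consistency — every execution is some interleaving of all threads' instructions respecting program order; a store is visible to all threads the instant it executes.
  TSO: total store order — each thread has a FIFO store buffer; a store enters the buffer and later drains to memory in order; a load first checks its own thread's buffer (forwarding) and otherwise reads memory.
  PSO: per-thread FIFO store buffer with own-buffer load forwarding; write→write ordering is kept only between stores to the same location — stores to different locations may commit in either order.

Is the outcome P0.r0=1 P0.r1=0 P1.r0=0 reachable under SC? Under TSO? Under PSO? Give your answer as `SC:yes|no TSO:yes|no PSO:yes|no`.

SC:no TSO:no PSO:yes

outcome vector order: (P0.r0,P0.r1,P1.r0)
[SC] allowed = {000 001 010 011 110 111}
[TSO] allowed = {000 001 010 011 110 111}
[PSO] allowed = {000 001 010 011 100 101 110 111}
target 100 ∈ {PSO}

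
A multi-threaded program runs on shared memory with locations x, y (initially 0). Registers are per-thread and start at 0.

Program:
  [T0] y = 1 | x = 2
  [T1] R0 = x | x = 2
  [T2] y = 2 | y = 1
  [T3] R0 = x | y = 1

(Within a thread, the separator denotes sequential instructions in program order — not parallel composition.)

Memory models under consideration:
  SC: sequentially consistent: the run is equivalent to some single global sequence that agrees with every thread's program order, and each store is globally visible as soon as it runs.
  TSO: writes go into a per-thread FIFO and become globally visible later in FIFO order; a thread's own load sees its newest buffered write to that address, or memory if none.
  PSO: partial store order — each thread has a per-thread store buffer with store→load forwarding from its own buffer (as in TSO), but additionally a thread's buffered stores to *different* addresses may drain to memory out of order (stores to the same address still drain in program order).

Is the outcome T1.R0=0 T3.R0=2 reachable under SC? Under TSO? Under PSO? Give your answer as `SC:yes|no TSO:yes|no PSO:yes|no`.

SC:yes TSO:yes PSO:yes

outcome vector order: (T1.R0,T3.R0)
under SC → (0,0); (0,2); (2,0); (2,2)
under TSO → (0,0); (0,2); (2,0); (2,2)
under PSO → (0,0); (0,2); (2,0); (2,2)
target (0,2) ∈ {SC,TSO,PSO}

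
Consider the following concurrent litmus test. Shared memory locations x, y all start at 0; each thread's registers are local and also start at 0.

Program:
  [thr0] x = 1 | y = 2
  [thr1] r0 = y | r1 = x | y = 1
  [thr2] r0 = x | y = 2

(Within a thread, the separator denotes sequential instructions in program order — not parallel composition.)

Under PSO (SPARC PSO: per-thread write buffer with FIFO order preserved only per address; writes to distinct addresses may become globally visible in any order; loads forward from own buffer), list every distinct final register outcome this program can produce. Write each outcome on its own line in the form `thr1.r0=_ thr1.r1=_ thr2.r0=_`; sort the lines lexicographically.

outcome vector order: (thr1.r0,thr1.r1,thr2.r0)
|PSO outcomes| = 8

thr1.r0=0 thr1.r1=0 thr2.r0=0
thr1.r0=0 thr1.r1=0 thr2.r0=1
thr1.r0=0 thr1.r1=1 thr2.r0=0
thr1.r0=0 thr1.r1=1 thr2.r0=1
thr1.r0=2 thr1.r1=0 thr2.r0=0
thr1.r0=2 thr1.r1=0 thr2.r0=1
thr1.r0=2 thr1.r1=1 thr2.r0=0
thr1.r0=2 thr1.r1=1 thr2.r0=1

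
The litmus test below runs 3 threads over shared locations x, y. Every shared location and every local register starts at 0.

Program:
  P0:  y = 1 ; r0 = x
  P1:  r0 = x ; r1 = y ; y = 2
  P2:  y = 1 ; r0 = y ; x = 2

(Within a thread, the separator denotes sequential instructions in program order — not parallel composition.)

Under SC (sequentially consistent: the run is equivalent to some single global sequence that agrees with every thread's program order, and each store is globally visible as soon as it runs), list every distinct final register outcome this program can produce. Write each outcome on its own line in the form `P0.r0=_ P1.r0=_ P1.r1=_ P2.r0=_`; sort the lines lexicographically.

outcome vector order: (P0.r0,P1.r0,P1.r1,P2.r0)
|SC outcomes| = 10

P0.r0=0 P1.r0=0 P1.r1=0 P2.r0=1
P0.r0=0 P1.r0=0 P1.r1=0 P2.r0=2
P0.r0=0 P1.r0=0 P1.r1=1 P2.r0=1
P0.r0=0 P1.r0=0 P1.r1=1 P2.r0=2
P0.r0=0 P1.r0=2 P1.r1=1 P2.r0=1
P0.r0=2 P1.r0=0 P1.r1=0 P2.r0=1
P0.r0=2 P1.r0=0 P1.r1=0 P2.r0=2
P0.r0=2 P1.r0=0 P1.r1=1 P2.r0=1
P0.r0=2 P1.r0=0 P1.r1=1 P2.r0=2
P0.r0=2 P1.r0=2 P1.r1=1 P2.r0=1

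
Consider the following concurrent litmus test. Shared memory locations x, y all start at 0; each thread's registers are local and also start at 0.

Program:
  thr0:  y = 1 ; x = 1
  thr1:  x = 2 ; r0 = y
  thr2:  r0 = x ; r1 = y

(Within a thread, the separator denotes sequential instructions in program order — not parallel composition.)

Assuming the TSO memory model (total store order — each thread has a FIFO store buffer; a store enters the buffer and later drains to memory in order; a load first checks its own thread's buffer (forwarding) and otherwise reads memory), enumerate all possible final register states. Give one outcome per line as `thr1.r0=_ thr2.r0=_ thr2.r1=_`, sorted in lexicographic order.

thr1.r0=0 thr2.r0=0 thr2.r1=0
thr1.r0=0 thr2.r0=0 thr2.r1=1
thr1.r0=0 thr2.r0=1 thr2.r1=1
thr1.r0=0 thr2.r0=2 thr2.r1=0
thr1.r0=0 thr2.r0=2 thr2.r1=1
thr1.r0=1 thr2.r0=0 thr2.r1=0
thr1.r0=1 thr2.r0=0 thr2.r1=1
thr1.r0=1 thr2.r0=1 thr2.r1=1
thr1.r0=1 thr2.r0=2 thr2.r1=0
thr1.r0=1 thr2.r0=2 thr2.r1=1

outcome vector order: (thr1.r0,thr2.r0,thr2.r1)
|TSO outcomes| = 10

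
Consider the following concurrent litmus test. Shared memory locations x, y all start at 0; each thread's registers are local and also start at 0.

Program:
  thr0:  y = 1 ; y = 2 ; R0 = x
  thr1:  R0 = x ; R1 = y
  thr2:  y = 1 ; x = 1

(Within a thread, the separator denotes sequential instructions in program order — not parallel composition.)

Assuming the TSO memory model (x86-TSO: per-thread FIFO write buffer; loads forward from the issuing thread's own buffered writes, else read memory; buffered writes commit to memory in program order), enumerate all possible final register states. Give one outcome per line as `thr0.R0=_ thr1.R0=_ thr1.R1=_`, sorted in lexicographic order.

thr0.R0=0 thr1.R0=0 thr1.R1=0
thr0.R0=0 thr1.R0=0 thr1.R1=1
thr0.R0=0 thr1.R0=0 thr1.R1=2
thr0.R0=0 thr1.R0=1 thr1.R1=1
thr0.R0=0 thr1.R0=1 thr1.R1=2
thr0.R0=1 thr1.R0=0 thr1.R1=0
thr0.R0=1 thr1.R0=0 thr1.R1=1
thr0.R0=1 thr1.R0=0 thr1.R1=2
thr0.R0=1 thr1.R0=1 thr1.R1=1
thr0.R0=1 thr1.R0=1 thr1.R1=2

outcome vector order: (thr0.R0,thr1.R0,thr1.R1)
|TSO outcomes| = 10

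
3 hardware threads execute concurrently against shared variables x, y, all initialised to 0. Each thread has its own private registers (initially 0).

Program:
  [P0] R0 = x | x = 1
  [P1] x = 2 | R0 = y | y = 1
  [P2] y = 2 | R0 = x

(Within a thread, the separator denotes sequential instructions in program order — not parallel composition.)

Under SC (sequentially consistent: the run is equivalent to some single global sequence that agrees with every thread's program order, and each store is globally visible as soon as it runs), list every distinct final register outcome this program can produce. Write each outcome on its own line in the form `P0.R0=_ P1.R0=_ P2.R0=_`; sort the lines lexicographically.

P0.R0=0 P1.R0=0 P2.R0=1
P0.R0=0 P1.R0=0 P2.R0=2
P0.R0=0 P1.R0=2 P2.R0=0
P0.R0=0 P1.R0=2 P2.R0=1
P0.R0=0 P1.R0=2 P2.R0=2
P0.R0=2 P1.R0=0 P2.R0=1
P0.R0=2 P1.R0=0 P2.R0=2
P0.R0=2 P1.R0=2 P2.R0=0
P0.R0=2 P1.R0=2 P2.R0=1
P0.R0=2 P1.R0=2 P2.R0=2

outcome vector order: (P0.R0,P1.R0,P2.R0)
|SC outcomes| = 10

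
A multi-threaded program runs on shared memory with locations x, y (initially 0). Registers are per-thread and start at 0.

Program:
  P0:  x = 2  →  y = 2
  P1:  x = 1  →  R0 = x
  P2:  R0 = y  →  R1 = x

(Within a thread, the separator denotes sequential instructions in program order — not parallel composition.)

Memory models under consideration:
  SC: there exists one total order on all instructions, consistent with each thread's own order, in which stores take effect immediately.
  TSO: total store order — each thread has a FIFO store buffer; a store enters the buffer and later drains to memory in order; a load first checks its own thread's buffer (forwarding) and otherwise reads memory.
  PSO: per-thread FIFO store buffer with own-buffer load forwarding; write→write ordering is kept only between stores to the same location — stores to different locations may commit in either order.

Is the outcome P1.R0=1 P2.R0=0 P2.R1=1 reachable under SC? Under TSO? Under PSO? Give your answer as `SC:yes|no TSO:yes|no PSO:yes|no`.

SC:yes TSO:yes PSO:yes

outcome vector order: (P1.R0,P2.R0,P2.R1)
SC: 9 outcomes — {1/0/0 1/0/1 1/0/2 1/2/1 1/2/2 2/0/0 2/0/1 2/0/2 2/2/2}
TSO: 9 outcomes — {1/0/0 1/0/1 1/0/2 1/2/1 1/2/2 2/0/0 2/0/1 2/0/2 2/2/2}
PSO: 12 outcomes — {1/0/0 1/0/1 1/0/2 1/2/0 1/2/1 1/2/2 2/0/0 2/0/1 2/0/2 2/2/0 2/2/1 2/2/2}
target 1/0/1 ∈ {SC,TSO,PSO}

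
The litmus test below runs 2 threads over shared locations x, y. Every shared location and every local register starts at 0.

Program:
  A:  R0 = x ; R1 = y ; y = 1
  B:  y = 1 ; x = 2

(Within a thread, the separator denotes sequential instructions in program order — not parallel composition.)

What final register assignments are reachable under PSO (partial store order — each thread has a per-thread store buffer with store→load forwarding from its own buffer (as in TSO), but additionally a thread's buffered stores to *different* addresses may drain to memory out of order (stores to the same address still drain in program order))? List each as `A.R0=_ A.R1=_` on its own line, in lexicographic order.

outcome vector order: (A.R0,A.R1)
|PSO outcomes| = 4

A.R0=0 A.R1=0
A.R0=0 A.R1=1
A.R0=2 A.R1=0
A.R0=2 A.R1=1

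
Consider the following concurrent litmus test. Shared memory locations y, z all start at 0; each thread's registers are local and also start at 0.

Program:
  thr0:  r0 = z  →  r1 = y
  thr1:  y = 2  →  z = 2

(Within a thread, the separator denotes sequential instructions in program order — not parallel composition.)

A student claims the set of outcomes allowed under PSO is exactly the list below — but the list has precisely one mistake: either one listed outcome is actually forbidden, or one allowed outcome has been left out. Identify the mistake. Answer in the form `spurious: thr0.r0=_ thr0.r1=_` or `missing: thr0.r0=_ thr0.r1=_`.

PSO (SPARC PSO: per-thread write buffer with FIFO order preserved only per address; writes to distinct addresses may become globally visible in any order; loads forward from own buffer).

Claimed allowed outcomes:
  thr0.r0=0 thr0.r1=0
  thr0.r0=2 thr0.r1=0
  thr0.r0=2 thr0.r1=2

outcome vector order: (thr0.r0,thr0.r1)
PSO (4): 0/0 0/2 2/0 2/2
PSO∖claimed = {0/2}

missing: thr0.r0=0 thr0.r1=2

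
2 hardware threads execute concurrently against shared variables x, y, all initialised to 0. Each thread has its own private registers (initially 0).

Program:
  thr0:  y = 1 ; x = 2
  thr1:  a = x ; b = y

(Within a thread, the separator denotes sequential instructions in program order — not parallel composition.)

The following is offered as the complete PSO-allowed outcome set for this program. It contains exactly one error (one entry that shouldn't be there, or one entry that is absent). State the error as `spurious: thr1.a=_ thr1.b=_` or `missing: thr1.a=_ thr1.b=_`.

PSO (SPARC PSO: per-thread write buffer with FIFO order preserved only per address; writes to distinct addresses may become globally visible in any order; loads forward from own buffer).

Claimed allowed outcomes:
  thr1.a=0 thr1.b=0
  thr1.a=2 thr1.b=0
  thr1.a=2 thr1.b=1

missing: thr1.a=0 thr1.b=1

outcome vector order: (thr1.a,thr1.b)
[PSO] allowed = {00, 01, 20, 21}
PSO∖claimed = {01}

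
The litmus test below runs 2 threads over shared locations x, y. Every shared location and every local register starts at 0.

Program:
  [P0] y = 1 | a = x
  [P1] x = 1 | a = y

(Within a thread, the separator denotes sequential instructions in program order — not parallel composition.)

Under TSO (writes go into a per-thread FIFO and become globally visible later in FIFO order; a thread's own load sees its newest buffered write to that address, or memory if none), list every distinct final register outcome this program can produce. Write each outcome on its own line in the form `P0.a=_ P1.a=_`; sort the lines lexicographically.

outcome vector order: (P0.a,P1.a)
|TSO outcomes| = 4

P0.a=0 P1.a=0
P0.a=0 P1.a=1
P0.a=1 P1.a=0
P0.a=1 P1.a=1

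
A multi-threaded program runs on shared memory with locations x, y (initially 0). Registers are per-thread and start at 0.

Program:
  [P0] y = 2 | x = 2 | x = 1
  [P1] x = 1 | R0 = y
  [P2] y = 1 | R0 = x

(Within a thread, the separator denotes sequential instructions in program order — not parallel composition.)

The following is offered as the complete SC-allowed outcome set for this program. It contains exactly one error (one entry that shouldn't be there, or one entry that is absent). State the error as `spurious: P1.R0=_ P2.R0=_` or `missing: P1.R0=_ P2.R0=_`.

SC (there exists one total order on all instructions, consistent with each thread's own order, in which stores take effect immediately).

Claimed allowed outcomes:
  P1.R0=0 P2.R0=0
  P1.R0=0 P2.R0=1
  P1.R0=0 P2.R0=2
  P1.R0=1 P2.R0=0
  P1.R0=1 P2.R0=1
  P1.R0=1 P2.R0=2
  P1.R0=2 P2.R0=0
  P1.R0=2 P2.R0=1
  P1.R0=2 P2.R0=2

outcome vector order: (P1.R0,P2.R0)
SC: 8 outcomes — {01, 02, 10, 11, 12, 20, 21, 22}
claimed∖SC = {00}

spurious: P1.R0=0 P2.R0=0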